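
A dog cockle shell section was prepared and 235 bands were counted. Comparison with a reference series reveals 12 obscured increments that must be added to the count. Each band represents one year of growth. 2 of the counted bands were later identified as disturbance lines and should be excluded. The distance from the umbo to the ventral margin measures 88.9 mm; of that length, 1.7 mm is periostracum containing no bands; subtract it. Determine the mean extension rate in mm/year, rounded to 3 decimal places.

Adjusted count: 235 − 2 + 12 = 245 bands.
Net length = 88.9 − 1.7 = 87.2 mm.
87.2 mm over 245 years gives 87.2 / 245 ≈ 0.356 mm/year.

0.356 mm/year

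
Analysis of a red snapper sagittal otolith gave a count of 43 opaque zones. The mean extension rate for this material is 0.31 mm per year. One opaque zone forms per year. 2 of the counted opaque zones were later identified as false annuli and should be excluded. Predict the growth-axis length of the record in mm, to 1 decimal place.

12.7 mm

Adjusted count: 43 − 2 = 41 opaque zones.
Predicted length = 0.31 mm/year × 41 years = 12.7 mm.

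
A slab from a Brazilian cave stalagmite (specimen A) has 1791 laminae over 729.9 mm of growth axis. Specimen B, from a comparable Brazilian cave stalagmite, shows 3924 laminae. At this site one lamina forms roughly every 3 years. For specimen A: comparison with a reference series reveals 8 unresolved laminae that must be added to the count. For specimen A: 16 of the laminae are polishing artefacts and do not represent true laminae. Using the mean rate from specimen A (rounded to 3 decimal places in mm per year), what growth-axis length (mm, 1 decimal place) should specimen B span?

Specimen A: true lamina count = 1791 − 16 + 8 = 1783.
Specimen A: multiplying by 3 years per lamina: 1783 × 3 = 5349 years.
A: Mean rate = 729.9 mm / 5349 years ≈ 0.136 mm/year.
Specimen B: at 3 years per lamina, 3924 × 3 = 11772 years. Length of B = 0.136 × 11772 = 1601.0 mm.

1601.0 mm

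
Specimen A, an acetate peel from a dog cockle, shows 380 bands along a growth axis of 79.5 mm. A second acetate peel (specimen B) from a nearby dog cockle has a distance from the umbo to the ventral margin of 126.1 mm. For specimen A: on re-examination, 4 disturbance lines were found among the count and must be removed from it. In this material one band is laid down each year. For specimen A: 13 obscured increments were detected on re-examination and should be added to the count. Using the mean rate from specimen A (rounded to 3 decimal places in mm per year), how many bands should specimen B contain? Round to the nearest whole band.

618 bands

Specimen A: adjusted count: 380 − 4 + 13 = 389 bands.
A: Mean rate = 79.5 mm / 389 years ≈ 0.204 mm per year.
B spans 126.1 / 0.204 = 618.14 years ≈ 618 bands.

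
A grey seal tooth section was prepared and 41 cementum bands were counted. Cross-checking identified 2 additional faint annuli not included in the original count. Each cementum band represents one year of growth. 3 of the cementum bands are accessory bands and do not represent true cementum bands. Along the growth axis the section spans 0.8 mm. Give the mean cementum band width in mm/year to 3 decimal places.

0.020 mm/year

Correcting the raw count gives 41 − 3 + 2 = 40 true cementum bands.
0.8 mm over 40 years gives 0.8 / 40 ≈ 0.020 mm/year.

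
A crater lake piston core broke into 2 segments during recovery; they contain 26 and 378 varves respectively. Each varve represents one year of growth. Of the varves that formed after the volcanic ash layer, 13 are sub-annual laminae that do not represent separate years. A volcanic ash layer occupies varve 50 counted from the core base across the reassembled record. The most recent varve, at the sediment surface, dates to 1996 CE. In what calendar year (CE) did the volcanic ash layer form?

Total varves = 26 + 378 = 404.
404 − 50 = 354 varves lie beyond the volcanic ash layer toward the sediment surface.
Removing the 13 false varves leaves 354 − 13 = 341 true varves beyond the volcanic ash layer.
The varve at the sediment surface is 1996 CE, so the volcanic ash layer dates to 1996 − 341 = 1655 CE.

1655 CE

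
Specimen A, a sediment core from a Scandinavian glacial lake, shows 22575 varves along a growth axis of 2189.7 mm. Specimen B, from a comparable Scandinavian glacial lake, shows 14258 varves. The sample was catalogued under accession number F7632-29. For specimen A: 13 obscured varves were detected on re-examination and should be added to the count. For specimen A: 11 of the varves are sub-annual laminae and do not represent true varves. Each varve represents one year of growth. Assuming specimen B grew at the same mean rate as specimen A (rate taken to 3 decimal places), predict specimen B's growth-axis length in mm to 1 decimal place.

1383.0 mm

Specimen A: adjusted count: 22575 − 11 + 13 = 22577 varves.
A: Mean rate = 2189.7 mm / 22577 years ≈ 0.097 mm/year.
Length of B = 0.097 × 14258 = 1383.0 mm.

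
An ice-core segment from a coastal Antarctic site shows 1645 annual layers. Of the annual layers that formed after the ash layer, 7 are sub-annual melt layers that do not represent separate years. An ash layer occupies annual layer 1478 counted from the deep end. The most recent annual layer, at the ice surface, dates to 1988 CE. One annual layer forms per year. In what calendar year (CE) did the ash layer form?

1828 CE

1645 − 1478 = 167 annual layers lie beyond the ash layer toward the ice surface.
Removing the 7 false annual layers leaves 167 − 7 = 160 true annual layers beyond the ash layer.
Counting back 160 years from 1988 CE places the ash layer in 1988 − 160 = 1828 CE.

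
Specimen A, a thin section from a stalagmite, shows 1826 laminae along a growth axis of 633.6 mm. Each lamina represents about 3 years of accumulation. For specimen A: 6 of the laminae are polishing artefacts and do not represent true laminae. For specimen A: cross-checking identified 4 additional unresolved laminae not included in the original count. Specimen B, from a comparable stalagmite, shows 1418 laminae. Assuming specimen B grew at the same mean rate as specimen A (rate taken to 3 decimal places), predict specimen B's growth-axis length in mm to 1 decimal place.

493.5 mm

Specimen A: true lamina count = 1826 − 6 + 4 = 1824.
Specimen A: at 3 years per lamina, 1824 × 3 = 5472 years.
A: Mean rate = 633.6 mm / 5472 years ≈ 0.116 mm/year.
Specimen B: 1418 laminae at 3 years each span 1418 × 3 = 4254 years. For B, 0.116 mm/year × 4254 years = 493.5 mm.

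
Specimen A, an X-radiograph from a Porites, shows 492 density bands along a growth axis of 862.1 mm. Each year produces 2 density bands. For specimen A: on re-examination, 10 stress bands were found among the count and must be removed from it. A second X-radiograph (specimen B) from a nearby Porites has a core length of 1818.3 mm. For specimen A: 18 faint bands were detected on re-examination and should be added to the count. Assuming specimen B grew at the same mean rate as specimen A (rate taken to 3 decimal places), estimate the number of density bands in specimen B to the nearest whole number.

Specimen A: correcting the raw count gives 492 − 10 + 18 = 500 true density bands.
Specimen A: dividing by 2 density bands per year: 500 / 2 = 250 years.
A: 862.1 mm over 250 years gives 862.1 / 250 ≈ 3.448 mm/yr.
Specimen B: 1818.3 mm / 3.448 mm per year = 527.35 years; at 2 density bands per year that is 527.35 × 2 ≈ 1055 density bands.

1055 density bands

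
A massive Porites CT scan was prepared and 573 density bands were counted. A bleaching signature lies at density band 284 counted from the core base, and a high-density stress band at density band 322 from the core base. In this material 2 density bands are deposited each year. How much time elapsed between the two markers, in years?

19 yr

The two markers are separated by 322 − 284 = 38 density bands.
38 density bands at 2 per year is 38 / 2 = 19 years.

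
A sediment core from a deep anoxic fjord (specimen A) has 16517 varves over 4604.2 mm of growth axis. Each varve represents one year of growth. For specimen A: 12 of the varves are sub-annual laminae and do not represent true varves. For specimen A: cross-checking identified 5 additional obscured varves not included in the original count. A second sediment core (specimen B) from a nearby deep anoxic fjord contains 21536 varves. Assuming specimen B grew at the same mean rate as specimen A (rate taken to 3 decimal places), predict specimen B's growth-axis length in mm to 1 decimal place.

6008.5 mm

Specimen A: after corrections the count is 16517 − 12 + 5 = 16510 varves.
A: 4604.2 mm over 16510 years gives 4604.2 / 16510 ≈ 0.279 mm/yr.
B's length ≈ 0.279 × 21536 = 6008.5 mm.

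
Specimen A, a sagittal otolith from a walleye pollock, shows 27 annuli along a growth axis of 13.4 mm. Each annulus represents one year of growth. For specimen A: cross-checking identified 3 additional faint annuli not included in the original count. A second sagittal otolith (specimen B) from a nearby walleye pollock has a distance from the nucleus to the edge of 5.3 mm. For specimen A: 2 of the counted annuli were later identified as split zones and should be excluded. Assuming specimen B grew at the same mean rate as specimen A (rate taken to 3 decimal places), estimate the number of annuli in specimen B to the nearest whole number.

11 annuli

Specimen A: correcting the raw count gives 27 − 2 + 3 = 28 true annuli.
A: Extension rate ≈ 13.4 / 28 = 0.479 mm/yr.
B spans 5.3 / 0.479 = 11.06 years ≈ 11 annuli.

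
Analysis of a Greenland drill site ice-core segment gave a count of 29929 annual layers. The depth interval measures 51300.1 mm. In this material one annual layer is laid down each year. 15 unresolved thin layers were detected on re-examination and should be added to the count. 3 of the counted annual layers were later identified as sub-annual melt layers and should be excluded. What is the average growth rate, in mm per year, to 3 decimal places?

1.713 mm per year

Correcting the raw count gives 29929 − 3 + 15 = 29941 true annual layers.
51300.1 mm over 29941 years gives 51300.1 / 29941 ≈ 1.713 mm per year.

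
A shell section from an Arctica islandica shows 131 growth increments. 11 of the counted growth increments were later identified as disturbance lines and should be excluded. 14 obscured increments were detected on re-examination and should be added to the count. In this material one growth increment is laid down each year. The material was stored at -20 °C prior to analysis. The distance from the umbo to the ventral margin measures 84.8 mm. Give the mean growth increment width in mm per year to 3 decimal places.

True growth increment count = 131 − 11 + 14 = 134.
Extension rate ≈ 84.8 / 134 = 0.633 mm per year.

0.633 mm per year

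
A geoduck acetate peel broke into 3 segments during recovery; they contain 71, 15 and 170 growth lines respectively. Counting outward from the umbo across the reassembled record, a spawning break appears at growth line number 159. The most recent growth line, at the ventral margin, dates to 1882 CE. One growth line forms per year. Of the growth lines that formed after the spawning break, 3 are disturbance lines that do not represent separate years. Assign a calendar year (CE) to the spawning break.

Total growth lines = 71 + 15 + 170 = 256.
256 − 159 = 97 growth lines lie beyond the spawning break toward the ventral margin.
Excluding 3 false growth lines: 97 − 3 = 94.
Counting back 94 years from 1882 CE places the spawning break in 1882 − 94 = 1788 CE.

1788 CE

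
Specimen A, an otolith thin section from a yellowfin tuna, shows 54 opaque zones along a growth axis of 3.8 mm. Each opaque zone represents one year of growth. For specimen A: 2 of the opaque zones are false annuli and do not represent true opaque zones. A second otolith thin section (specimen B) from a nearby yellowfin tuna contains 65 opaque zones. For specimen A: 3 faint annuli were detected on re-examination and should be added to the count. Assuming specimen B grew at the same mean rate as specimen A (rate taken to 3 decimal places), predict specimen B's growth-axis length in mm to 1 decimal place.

4.5 mm

Specimen A: correcting the raw count gives 54 − 2 + 3 = 55 true opaque zones.
A: Mean rate = 3.8 mm / 55 years ≈ 0.069 mm/year.
For B, 0.069 mm/year × 65 years = 4.5 mm.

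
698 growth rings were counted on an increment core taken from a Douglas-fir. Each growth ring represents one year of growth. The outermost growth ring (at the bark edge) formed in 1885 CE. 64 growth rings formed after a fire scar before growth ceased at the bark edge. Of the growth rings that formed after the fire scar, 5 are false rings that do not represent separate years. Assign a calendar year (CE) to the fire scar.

1826 CE

There are 64 growth rings younger than the fire scar.
64 − 5 false = 59 true growth rings after the fire scar.
1885 − 59 = 1826 CE.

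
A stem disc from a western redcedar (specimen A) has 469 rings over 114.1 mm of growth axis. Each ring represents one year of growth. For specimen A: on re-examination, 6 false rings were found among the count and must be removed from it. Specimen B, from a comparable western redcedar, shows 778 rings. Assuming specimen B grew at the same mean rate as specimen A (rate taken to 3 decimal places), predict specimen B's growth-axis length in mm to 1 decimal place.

191.4 mm

Specimen A: correcting the raw count gives 469 − 6 = 463 true rings.
A: Extension rate ≈ 114.1 / 463 = 0.246 mm/yr.
B's length ≈ 0.246 × 778 = 191.4 mm.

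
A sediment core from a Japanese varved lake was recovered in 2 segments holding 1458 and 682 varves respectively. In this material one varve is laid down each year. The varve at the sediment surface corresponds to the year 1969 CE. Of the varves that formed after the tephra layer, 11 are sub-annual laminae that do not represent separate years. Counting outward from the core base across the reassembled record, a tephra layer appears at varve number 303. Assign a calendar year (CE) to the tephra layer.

Total varves = 1458 + 682 = 2140.
2140 − 303 = 1837 varves lie beyond the tephra layer toward the sediment surface.
Excluding 11 false varves: 1837 − 11 = 1826.
Counting back 1826 years from 1969 CE places the tephra layer in 1969 − 1826 = 143 CE.

143 CE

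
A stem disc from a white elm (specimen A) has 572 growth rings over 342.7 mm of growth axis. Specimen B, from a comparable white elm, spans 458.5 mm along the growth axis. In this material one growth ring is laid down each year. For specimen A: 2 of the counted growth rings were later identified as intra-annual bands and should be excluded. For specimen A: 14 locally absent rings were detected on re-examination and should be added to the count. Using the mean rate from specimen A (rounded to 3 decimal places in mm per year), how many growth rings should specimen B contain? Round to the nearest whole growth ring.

781 growth rings

Specimen A: after corrections the count is 572 − 2 + 14 = 584 growth rings.
A: Mean rate = 342.7 mm / 584 years ≈ 0.587 mm per year.
For B, 458.5 / 0.587 = 781.09 years ≈ 781 growth rings.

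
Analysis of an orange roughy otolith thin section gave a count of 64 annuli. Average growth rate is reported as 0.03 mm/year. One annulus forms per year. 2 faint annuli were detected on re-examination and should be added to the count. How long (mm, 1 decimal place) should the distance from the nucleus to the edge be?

Correcting the raw count gives 64 + 2 = 66 true annuli.
Predicted length = 0.03 mm/year × 66 years = 2.0 mm.

2.0 mm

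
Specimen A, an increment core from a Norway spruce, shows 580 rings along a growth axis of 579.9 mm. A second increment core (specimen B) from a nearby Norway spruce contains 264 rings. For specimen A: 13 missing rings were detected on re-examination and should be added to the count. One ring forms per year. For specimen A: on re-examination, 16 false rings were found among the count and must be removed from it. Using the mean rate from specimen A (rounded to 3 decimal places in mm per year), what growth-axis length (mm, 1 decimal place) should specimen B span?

Specimen A: after corrections the count is 580 − 16 + 13 = 577 rings.
A: Mean rate = 579.9 mm / 577 years ≈ 1.005 mm/year.
B's length ≈ 1.005 × 264 = 265.3 mm.

265.3 mm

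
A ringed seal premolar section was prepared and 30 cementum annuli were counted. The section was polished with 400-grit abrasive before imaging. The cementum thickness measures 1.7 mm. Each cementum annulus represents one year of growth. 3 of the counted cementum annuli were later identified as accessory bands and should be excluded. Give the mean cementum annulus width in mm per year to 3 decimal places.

After corrections the count is 30 − 3 = 27 cementum annuli.
Extension rate ≈ 1.7 / 27 = 0.063 mm per year.

0.063 mm per year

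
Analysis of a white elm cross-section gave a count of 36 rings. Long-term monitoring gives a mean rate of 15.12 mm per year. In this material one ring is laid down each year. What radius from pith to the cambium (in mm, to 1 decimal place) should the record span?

36 years of growth are recorded.
Length ≈ 15.12 × 36 = 544.3 mm.

544.3 mm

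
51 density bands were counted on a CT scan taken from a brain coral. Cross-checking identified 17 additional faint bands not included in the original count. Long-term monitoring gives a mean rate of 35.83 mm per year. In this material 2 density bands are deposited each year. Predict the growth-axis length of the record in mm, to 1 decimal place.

1218.2 mm

After corrections the count is 51 + 17 = 68 density bands.
68 density bands at 2 per year is 68 / 2 = 34 years.
Predicted length = 35.83 mm/year × 34 years = 1218.2 mm.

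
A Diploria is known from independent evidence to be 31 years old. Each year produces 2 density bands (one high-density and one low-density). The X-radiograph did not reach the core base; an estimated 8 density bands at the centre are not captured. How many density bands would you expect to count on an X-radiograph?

54 density bands

With 2 density bands per year, 31 years would produce 31 × 2 = 62 density bands.
Less the 8 uncaptured density bands: 62 − 8 = 54.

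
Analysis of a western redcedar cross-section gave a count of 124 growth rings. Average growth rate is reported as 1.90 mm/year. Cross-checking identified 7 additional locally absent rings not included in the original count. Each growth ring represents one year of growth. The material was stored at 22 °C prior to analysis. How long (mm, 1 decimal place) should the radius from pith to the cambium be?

After corrections the count is 124 + 7 = 131 growth rings.
Predicted length = 1.90 mm/year × 131 years = 248.9 mm.

248.9 mm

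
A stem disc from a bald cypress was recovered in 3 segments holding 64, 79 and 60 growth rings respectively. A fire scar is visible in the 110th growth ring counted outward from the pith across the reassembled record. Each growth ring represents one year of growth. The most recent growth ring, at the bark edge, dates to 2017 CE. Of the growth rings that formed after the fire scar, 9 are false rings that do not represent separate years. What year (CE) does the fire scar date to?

1933 CE

Total growth rings = 64 + 79 + 60 = 203.
203 − 110 = 93 growth rings lie beyond the fire scar toward the bark edge.
Removing the 9 false growth rings leaves 93 − 9 = 84 true growth rings beyond the fire scar.
Counting back 84 years from 2017 CE places the fire scar in 2017 − 84 = 1933 CE.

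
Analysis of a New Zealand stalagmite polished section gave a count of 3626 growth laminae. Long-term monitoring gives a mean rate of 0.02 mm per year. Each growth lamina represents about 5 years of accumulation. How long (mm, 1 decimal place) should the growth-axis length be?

Multiplying by 5 years per growth lamina: 3626 × 5 = 18130 years.
Length ≈ 0.02 × 18130 = 362.6 mm.

362.6 mm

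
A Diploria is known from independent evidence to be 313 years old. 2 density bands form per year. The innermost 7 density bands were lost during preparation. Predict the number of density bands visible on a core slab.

619 density bands

Expected density bands: 313 × 2 = 626.
626 − 7 missed = 619 density bands expected in the prepared section.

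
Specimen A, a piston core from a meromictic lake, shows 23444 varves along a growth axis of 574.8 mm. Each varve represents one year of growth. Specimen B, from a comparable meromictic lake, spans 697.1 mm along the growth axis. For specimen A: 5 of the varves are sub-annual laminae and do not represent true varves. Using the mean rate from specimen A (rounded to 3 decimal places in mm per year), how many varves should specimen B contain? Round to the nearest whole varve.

27884 varves

Specimen A: adjusted count: 23444 − 5 = 23439 varves.
A: 574.8 mm over 23439 years gives 574.8 / 23439 ≈ 0.025 mm/year.
For B, 697.1 / 0.025 = 27884.00 years ≈ 27884 varves.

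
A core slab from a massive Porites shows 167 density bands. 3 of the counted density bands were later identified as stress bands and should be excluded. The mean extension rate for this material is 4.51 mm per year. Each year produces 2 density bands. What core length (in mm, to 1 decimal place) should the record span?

369.8 mm

After corrections the count is 167 − 3 = 164 density bands.
With 2 density bands per year, 164 / 2 = 82 years.
Predicted length = 4.51 mm/year × 82 years = 369.8 mm.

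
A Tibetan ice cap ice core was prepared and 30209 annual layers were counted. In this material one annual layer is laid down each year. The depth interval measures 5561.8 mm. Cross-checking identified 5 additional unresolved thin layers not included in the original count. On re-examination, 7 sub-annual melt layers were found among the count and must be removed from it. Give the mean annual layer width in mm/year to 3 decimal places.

True annual layer count = 30209 − 7 + 5 = 30207.
Mean rate = 5561.8 mm / 30207 years ≈ 0.184 mm/year.

0.184 mm/year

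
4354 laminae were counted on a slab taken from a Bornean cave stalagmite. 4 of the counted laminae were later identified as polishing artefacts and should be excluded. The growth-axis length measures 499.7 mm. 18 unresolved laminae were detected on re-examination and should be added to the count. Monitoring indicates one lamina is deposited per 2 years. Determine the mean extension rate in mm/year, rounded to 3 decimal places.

After corrections the count is 4354 − 4 + 18 = 4368 laminae.
At 2 years per lamina, 4368 × 2 = 8736 years.
499.7 mm over 8736 years gives 499.7 / 8736 ≈ 0.057 mm/year.

0.057 mm/year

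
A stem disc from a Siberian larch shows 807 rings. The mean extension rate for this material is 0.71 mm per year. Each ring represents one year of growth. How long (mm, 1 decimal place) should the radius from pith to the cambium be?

573.0 mm

The record spans 807 years at 0.71 mm per year.
Length ≈ 0.71 × 807 = 573.0 mm.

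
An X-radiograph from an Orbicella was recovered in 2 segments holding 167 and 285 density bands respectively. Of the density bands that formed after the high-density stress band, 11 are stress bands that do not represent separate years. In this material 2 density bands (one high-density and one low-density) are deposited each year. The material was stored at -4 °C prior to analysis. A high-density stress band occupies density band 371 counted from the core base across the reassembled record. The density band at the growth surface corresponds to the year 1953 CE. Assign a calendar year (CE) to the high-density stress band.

1918 CE

Total density bands = 167 + 285 = 452.
The high-density stress band sits at density band 371 from the core base, so 452 − 371 = 81 density bands formed after it.
81 − 11 false = 70 true density bands after the high-density stress band.
With 2 density bands per year, 70 / 2 = 35 years.
1953 − 35 = 1918 CE.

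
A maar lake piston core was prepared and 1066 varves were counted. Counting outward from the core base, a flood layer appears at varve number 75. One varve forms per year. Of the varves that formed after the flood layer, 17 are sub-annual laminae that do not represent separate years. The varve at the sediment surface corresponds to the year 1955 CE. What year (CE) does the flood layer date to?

The flood layer sits at varve 75 from the core base, so 1066 − 75 = 991 varves formed after it.
991 − 17 false = 974 true varves after the flood layer.
Counting back 974 years from 1955 CE places the flood layer in 1955 − 974 = 981 CE.

981 CE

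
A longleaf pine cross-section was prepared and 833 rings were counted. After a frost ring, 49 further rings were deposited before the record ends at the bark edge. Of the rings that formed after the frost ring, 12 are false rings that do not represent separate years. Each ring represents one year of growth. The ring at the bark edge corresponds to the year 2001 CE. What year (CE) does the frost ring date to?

1964 CE

49 rings post-date the frost ring.
Excluding 12 false rings: 49 − 12 = 37.
Counting back 37 years from 2001 CE places the frost ring in 2001 − 37 = 1964 CE.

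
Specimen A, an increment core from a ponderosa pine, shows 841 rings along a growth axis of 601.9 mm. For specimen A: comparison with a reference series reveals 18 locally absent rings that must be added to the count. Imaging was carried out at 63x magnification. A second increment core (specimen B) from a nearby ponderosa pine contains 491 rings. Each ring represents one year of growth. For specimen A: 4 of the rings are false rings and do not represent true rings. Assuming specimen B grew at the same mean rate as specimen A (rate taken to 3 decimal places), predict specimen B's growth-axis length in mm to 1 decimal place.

Specimen A: adjusted count: 841 − 4 + 18 = 855 rings.
A: 601.9 mm over 855 years gives 601.9 / 855 ≈ 0.704 mm/year.
For B, 0.704 mm/year × 491 years = 345.7 mm.

345.7 mm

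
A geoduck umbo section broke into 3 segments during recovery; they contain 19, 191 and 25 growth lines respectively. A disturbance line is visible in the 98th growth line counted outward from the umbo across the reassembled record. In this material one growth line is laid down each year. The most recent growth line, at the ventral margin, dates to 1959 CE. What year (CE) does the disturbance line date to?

Total growth lines = 19 + 191 + 25 = 235.
The disturbance line sits at growth line 98 from the umbo, so 235 − 98 = 137 growth lines formed after it.
The growth line at the ventral margin is 1959 CE, so the disturbance line dates to 1959 − 137 = 1822 CE.

1822 CE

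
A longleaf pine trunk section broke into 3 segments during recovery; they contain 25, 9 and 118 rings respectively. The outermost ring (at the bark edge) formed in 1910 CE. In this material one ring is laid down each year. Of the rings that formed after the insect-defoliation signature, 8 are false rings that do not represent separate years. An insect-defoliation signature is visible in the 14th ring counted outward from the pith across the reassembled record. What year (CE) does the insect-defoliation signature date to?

Total rings = 25 + 9 + 118 = 152.
The insect-defoliation signature sits at ring 14 from the pith, so 152 − 14 = 138 rings formed after it.
Removing the 8 false rings leaves 138 − 8 = 130 true rings beyond the insect-defoliation signature.
1910 − 130 = 1780 CE.

1780 CE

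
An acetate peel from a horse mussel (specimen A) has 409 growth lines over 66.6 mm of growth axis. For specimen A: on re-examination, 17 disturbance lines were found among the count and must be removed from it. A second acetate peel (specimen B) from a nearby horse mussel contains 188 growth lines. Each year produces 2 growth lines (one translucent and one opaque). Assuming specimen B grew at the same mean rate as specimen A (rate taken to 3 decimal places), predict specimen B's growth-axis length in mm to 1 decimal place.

Specimen A: correcting the raw count gives 409 − 17 = 392 true growth lines.
Specimen A: with 2 growth lines per year, 392 / 2 = 196 years.
A: 66.6 mm over 196 years gives 66.6 / 196 ≈ 0.340 mm/year.
Specimen B: 188 growth lines at 2 per year is 188 / 2 = 94 years. For B, 0.340 mm/year × 94 years = 32.0 mm.

32.0 mm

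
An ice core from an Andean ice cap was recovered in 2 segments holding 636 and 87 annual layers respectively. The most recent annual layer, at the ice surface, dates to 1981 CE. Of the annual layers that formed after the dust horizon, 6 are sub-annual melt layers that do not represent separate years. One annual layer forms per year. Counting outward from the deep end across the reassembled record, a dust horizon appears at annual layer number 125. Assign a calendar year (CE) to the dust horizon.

1389 CE

Total annual layers = 636 + 87 = 723.
723 − 125 = 598 annual layers lie beyond the dust horizon toward the ice surface.
Removing the 6 false annual layers leaves 598 − 6 = 592 true annual layers beyond the dust horizon.
Counting back 592 years from 1981 CE places the dust horizon in 1981 − 592 = 1389 CE.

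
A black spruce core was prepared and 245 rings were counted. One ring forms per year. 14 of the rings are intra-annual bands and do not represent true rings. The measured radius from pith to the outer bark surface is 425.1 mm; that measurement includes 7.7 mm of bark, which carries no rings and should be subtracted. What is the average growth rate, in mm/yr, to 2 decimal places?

True ring count = 245 − 14 = 231.
Removing the 7.7 mm offcut leaves 425.1 − 7.7 = 417.4 mm.
417.4 mm over 231 years gives 417.4 / 231 ≈ 1.81 mm/yr.

1.81 mm/yr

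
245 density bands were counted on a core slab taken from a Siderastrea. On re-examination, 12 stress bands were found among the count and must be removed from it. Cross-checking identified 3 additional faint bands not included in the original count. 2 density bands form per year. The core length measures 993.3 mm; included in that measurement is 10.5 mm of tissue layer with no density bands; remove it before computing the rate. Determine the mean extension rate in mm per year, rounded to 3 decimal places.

Adjusted count: 245 − 12 + 3 = 236 density bands.
236 density bands at 2 per year is 236 / 2 = 118 years.
Removing the 10.5 mm offcut leaves 993.3 − 10.5 = 982.8 mm.
982.8 mm over 118 years gives 982.8 / 118 ≈ 8.329 mm per year.

8.329 mm per year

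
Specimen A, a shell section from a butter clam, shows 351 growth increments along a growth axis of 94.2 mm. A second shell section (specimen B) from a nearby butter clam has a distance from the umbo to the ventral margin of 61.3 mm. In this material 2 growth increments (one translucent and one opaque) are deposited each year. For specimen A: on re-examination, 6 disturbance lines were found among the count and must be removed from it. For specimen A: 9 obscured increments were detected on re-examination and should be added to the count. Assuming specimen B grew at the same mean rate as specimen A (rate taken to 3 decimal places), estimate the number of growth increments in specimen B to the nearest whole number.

Specimen A: after corrections the count is 351 − 6 + 9 = 354 growth increments.
Specimen A: dividing by 2 growth increments per year: 354 / 2 = 177 years.
A: 94.2 mm over 177 years gives 94.2 / 177 ≈ 0.532 mm/year.
Specimen B: 61.3 mm / 0.532 mm per year = 115.23 years; at 2 growth increments per year that is 115.23 × 2 ≈ 230 growth increments.

230 growth increments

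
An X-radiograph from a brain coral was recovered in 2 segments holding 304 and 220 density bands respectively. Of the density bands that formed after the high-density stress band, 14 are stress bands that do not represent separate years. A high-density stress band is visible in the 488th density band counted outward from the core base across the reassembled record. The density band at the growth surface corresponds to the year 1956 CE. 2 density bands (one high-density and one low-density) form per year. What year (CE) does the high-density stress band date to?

1945 CE

Total density bands = 304 + 220 = 524.
524 − 488 = 36 density bands lie beyond the high-density stress band toward the growth surface.
Removing the 14 false density bands leaves 36 − 14 = 22 true density bands beyond the high-density stress band.
Dividing by 2 density bands per year: 22 / 2 = 11 years.
1956 − 11 = 1945 CE.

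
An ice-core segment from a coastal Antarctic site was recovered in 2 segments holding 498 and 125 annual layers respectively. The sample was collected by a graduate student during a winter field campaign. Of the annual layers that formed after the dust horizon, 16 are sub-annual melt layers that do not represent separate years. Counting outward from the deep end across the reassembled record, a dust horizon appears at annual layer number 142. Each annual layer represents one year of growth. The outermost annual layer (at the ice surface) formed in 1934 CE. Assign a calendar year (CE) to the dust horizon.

Total annual layers = 498 + 125 = 623.
623 − 142 = 481 annual layers lie beyond the dust horizon toward the ice surface.
Excluding 16 false annual layers: 481 − 16 = 465.
The annual layer at the ice surface is 1934 CE, so the dust horizon dates to 1934 − 465 = 1469 CE.

1469 CE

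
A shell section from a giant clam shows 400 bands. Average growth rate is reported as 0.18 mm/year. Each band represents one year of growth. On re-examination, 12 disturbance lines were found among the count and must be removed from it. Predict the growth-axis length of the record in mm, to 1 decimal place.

69.8 mm

True band count = 400 − 12 = 388.
Length ≈ 0.18 × 388 = 69.8 mm.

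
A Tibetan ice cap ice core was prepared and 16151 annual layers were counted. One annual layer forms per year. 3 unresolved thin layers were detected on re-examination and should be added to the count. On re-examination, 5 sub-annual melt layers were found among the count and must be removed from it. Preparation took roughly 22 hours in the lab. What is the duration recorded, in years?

True annual layer count = 16151 − 5 + 3 = 16149.
At one annual layer per year, that is 16149 years.

16149 yr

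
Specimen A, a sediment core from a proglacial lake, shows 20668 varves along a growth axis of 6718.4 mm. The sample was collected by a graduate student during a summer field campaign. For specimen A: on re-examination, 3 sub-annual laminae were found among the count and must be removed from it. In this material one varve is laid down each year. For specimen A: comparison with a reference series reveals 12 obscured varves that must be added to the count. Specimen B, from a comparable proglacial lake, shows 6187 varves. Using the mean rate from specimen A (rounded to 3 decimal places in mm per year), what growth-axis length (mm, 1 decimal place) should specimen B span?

Specimen A: true varve count = 20668 − 3 + 12 = 20677.
A: Mean rate = 6718.4 mm / 20677 years ≈ 0.325 mm per year.
B's length ≈ 0.325 × 6187 = 2010.8 mm.

2010.8 mm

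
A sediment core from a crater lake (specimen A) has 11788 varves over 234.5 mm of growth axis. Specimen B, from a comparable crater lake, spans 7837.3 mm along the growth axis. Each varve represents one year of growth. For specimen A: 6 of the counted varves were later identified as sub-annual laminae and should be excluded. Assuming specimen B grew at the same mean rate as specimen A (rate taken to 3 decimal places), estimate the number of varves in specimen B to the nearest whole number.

Specimen A: adjusted count: 11788 − 6 = 11782 varves.
A: Extension rate ≈ 234.5 / 11782 = 0.020 mm/yr.
Specimen B: 7837.3 mm / 0.020 mm per year = 391865.00 years ≈ 391865 varves.

391865 varves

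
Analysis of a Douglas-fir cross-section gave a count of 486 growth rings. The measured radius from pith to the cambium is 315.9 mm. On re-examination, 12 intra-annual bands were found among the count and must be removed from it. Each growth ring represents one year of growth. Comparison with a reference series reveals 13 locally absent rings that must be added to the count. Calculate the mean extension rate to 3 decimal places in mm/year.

After corrections the count is 486 − 12 + 13 = 487 growth rings.
315.9 mm over 487 years gives 315.9 / 487 ≈ 0.649 mm/year.

0.649 mm/year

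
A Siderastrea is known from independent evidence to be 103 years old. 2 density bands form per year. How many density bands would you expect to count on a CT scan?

206 density bands

Expected density bands: 103 × 2 = 206.
So 206 density bands should be present.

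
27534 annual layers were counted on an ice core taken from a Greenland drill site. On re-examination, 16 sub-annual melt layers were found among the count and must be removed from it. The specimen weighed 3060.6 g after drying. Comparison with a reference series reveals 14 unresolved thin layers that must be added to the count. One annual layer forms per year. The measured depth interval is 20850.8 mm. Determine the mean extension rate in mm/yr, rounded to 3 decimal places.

Adjusted count: 27534 − 16 + 14 = 27532 annual layers.
Mean rate = 20850.8 mm / 27532 years ≈ 0.757 mm/yr.

0.757 mm/yr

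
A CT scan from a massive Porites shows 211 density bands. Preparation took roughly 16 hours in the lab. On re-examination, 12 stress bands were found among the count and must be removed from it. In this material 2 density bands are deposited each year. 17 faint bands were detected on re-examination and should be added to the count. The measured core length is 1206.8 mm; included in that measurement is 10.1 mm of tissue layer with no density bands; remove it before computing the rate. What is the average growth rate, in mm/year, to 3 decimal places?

11.081 mm/year

Adjusted count: 211 − 12 + 17 = 216 density bands.
216 density bands at 2 per year is 216 / 2 = 108 years.
Removing the 10.1 mm offcut leaves 1206.8 − 10.1 = 1196.7 mm.
Extension rate ≈ 1196.7 / 108 = 11.081 mm/year.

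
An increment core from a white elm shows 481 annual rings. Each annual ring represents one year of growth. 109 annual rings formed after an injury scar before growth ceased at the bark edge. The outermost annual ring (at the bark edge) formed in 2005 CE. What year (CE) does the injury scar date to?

There are 109 annual rings younger than the injury scar.
2005 − 109 = 1896 CE.

1896 CE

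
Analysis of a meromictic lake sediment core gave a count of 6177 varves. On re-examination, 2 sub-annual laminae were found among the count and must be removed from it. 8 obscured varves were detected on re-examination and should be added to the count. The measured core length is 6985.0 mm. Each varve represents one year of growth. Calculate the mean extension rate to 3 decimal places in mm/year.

1.130 mm/year

Correcting the raw count gives 6177 − 2 + 8 = 6183 true varves.
6985.0 mm over 6183 years gives 6985.0 / 6183 ≈ 1.130 mm/year.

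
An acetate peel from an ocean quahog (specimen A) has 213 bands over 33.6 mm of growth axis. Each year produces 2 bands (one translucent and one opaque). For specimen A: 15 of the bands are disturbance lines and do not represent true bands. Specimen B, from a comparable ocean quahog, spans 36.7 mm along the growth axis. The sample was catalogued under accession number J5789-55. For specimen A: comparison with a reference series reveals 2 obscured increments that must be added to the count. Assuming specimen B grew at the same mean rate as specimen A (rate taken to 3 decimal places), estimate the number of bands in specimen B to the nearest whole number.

218 bands

Specimen A: correcting the raw count gives 213 − 15 + 2 = 200 true bands.
Specimen A: 200 bands at 2 per year is 200 / 2 = 100 years.
A: 33.6 mm over 100 years gives 33.6 / 100 ≈ 0.336 mm per year.
B spans 36.7 / 0.336 = 109.23 years; at 2 bands per year that is 109.23 × 2 ≈ 218 bands.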